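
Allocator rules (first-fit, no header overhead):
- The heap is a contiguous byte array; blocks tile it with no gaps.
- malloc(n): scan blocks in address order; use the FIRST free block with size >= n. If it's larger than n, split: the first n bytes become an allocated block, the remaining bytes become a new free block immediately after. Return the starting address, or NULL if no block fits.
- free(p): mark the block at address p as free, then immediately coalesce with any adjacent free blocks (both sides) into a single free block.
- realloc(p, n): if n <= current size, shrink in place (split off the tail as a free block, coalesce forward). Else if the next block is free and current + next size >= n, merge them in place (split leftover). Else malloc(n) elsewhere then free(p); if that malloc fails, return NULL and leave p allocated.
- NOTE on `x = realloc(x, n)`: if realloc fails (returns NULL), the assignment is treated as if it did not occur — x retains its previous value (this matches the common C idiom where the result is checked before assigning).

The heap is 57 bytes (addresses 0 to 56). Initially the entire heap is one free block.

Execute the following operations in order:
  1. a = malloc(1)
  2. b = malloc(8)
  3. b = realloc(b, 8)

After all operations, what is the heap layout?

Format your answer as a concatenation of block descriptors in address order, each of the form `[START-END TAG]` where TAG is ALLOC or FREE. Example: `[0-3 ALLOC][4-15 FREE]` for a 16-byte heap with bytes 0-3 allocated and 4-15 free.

Answer: [0-0 ALLOC][1-8 ALLOC][9-56 FREE]

Derivation:
Op 1: a = malloc(1) -> a = 0; heap: [0-0 ALLOC][1-56 FREE]
Op 2: b = malloc(8) -> b = 1; heap: [0-0 ALLOC][1-8 ALLOC][9-56 FREE]
Op 3: b = realloc(b, 8) -> b = 1; heap: [0-0 ALLOC][1-8 ALLOC][9-56 FREE]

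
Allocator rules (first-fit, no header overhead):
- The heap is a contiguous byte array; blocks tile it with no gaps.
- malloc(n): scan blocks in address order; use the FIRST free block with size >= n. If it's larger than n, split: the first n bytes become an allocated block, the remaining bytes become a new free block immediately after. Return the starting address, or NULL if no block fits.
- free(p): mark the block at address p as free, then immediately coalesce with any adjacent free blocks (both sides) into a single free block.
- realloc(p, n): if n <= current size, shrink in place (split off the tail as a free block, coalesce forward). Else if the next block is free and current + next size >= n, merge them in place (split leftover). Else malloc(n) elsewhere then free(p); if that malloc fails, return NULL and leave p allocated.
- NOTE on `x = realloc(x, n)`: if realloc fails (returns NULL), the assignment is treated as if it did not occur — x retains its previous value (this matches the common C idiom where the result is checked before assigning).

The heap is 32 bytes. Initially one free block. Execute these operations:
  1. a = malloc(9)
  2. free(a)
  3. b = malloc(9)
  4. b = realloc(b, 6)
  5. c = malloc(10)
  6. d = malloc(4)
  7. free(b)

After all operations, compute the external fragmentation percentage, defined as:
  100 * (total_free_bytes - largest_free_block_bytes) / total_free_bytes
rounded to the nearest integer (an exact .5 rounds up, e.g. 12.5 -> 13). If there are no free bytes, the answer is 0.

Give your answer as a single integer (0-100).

Op 1: a = malloc(9) -> a = 0; heap: [0-8 ALLOC][9-31 FREE]
Op 2: free(a) -> (freed a); heap: [0-31 FREE]
Op 3: b = malloc(9) -> b = 0; heap: [0-8 ALLOC][9-31 FREE]
Op 4: b = realloc(b, 6) -> b = 0; heap: [0-5 ALLOC][6-31 FREE]
Op 5: c = malloc(10) -> c = 6; heap: [0-5 ALLOC][6-15 ALLOC][16-31 FREE]
Op 6: d = malloc(4) -> d = 16; heap: [0-5 ALLOC][6-15 ALLOC][16-19 ALLOC][20-31 FREE]
Op 7: free(b) -> (freed b); heap: [0-5 FREE][6-15 ALLOC][16-19 ALLOC][20-31 FREE]
Free blocks: [6 12] total_free=18 largest=12 -> 100*(18-12)/18 = 600/18 ≈ 33.333 -> rounds to 33

Answer: 33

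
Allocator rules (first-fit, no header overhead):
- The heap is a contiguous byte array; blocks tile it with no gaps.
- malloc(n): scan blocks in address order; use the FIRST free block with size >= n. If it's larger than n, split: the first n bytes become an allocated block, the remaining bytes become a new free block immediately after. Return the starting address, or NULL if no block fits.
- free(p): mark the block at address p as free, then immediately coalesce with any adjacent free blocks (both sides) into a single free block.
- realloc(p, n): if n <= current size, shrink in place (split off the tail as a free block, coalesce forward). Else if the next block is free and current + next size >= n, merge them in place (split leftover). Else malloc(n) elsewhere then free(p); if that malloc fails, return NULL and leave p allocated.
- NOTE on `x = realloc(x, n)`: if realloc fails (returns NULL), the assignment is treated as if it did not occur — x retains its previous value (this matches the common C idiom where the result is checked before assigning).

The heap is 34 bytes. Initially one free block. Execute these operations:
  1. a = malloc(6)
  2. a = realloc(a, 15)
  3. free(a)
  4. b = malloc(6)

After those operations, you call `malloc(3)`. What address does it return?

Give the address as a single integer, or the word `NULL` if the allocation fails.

Answer: 6

Derivation:
Op 1: a = malloc(6) -> a = 0; heap: [0-5 ALLOC][6-33 FREE]
Op 2: a = realloc(a, 15) -> a = 0; heap: [0-14 ALLOC][15-33 FREE]
Op 3: free(a) -> (freed a); heap: [0-33 FREE]
Op 4: b = malloc(6) -> b = 0; heap: [0-5 ALLOC][6-33 FREE]
malloc(3): first-fit scan over [0-5 ALLOC][6-33 FREE] -> 6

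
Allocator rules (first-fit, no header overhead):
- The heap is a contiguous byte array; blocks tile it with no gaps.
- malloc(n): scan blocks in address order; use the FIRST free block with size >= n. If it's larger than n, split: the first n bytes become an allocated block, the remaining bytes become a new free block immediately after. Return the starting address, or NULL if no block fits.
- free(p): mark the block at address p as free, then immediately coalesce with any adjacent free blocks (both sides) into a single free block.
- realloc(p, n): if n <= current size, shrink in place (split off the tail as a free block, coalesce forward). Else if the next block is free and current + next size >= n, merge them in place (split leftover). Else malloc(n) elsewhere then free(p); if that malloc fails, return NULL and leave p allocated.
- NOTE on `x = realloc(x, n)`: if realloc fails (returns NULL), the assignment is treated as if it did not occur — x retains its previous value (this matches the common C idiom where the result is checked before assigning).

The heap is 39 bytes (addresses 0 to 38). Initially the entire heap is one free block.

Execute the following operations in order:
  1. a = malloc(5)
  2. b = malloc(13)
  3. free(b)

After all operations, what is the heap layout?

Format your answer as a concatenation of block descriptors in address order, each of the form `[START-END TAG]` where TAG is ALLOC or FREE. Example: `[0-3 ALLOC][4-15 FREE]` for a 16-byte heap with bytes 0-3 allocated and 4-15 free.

Op 1: a = malloc(5) -> a = 0; heap: [0-4 ALLOC][5-38 FREE]
Op 2: b = malloc(13) -> b = 5; heap: [0-4 ALLOC][5-17 ALLOC][18-38 FREE]
Op 3: free(b) -> (freed b); heap: [0-4 ALLOC][5-38 FREE]

Answer: [0-4 ALLOC][5-38 FREE]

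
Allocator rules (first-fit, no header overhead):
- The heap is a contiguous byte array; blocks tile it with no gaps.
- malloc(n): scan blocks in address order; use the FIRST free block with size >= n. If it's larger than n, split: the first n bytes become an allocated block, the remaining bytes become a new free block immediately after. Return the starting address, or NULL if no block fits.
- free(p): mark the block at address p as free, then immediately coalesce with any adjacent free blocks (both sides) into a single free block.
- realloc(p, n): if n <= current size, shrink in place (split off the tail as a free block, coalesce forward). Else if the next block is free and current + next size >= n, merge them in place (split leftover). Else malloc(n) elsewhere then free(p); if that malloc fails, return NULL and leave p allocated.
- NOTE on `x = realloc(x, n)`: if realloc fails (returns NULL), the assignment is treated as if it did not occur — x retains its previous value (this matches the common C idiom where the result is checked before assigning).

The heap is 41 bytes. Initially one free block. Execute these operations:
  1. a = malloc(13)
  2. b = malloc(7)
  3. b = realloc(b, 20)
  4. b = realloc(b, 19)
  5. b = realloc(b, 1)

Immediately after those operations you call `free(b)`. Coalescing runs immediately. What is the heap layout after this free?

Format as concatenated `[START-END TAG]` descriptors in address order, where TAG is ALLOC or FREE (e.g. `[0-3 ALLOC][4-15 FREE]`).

Answer: [0-12 ALLOC][13-40 FREE]

Derivation:
Op 1: a = malloc(13) -> a = 0; heap: [0-12 ALLOC][13-40 FREE]
Op 2: b = malloc(7) -> b = 13; heap: [0-12 ALLOC][13-19 ALLOC][20-40 FREE]
Op 3: b = realloc(b, 20) -> b = 13; heap: [0-12 ALLOC][13-32 ALLOC][33-40 FREE]
Op 4: b = realloc(b, 19) -> b = 13; heap: [0-12 ALLOC][13-31 ALLOC][32-40 FREE]
Op 5: b = realloc(b, 1) -> b = 13; heap: [0-12 ALLOC][13-13 ALLOC][14-40 FREE]
free(b): b = 13 -> block [13-13 ALLOC]; mark free, coalesce with adjacent free neighbors -> [0-12 ALLOC][13-40 FREE]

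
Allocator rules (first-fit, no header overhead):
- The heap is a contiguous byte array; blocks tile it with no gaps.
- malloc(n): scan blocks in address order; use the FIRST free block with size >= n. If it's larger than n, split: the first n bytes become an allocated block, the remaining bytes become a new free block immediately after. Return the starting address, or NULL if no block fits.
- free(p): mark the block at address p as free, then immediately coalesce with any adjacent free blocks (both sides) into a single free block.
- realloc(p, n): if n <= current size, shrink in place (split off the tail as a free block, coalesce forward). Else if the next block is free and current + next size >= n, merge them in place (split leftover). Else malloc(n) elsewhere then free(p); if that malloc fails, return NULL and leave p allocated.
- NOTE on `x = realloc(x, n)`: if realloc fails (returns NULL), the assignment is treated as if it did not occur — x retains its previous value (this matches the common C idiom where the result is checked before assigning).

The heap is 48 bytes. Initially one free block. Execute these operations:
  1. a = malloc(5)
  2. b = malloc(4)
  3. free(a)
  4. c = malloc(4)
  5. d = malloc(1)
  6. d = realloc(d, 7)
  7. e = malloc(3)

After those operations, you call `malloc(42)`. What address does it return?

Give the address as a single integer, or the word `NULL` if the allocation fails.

Answer: NULL

Derivation:
Op 1: a = malloc(5) -> a = 0; heap: [0-4 ALLOC][5-47 FREE]
Op 2: b = malloc(4) -> b = 5; heap: [0-4 ALLOC][5-8 ALLOC][9-47 FREE]
Op 3: free(a) -> (freed a); heap: [0-4 FREE][5-8 ALLOC][9-47 FREE]
Op 4: c = malloc(4) -> c = 0; heap: [0-3 ALLOC][4-4 FREE][5-8 ALLOC][9-47 FREE]
Op 5: d = malloc(1) -> d = 4; heap: [0-3 ALLOC][4-4 ALLOC][5-8 ALLOC][9-47 FREE]
Op 6: d = realloc(d, 7) -> d = 9; heap: [0-3 ALLOC][4-4 FREE][5-8 ALLOC][9-15 ALLOC][16-47 FREE]
Op 7: e = malloc(3) -> e = 16; heap: [0-3 ALLOC][4-4 FREE][5-8 ALLOC][9-15 ALLOC][16-18 ALLOC][19-47 FREE]
malloc(42): first-fit scan over [0-3 ALLOC][4-4 FREE][5-8 ALLOC][9-15 ALLOC][16-18 ALLOC][19-47 FREE] -> NULL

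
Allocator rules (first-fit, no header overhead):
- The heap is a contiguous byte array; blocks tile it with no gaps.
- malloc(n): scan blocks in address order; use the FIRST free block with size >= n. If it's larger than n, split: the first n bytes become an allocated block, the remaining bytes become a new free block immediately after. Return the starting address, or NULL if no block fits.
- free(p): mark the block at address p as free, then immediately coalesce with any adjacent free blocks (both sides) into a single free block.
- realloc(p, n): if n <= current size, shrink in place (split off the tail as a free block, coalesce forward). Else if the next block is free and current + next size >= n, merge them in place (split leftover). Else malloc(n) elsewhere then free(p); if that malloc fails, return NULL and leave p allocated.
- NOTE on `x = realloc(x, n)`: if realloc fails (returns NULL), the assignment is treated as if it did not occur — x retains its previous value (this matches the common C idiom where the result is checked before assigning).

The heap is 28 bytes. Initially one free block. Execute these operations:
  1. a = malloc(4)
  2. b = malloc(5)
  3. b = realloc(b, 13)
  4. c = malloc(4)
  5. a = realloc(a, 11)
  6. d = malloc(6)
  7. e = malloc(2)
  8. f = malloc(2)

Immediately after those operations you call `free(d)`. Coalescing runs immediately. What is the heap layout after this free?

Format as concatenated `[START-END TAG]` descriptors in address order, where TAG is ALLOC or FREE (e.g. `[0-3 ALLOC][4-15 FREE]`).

Answer: [0-3 ALLOC][4-16 ALLOC][17-20 ALLOC][21-27 FREE]

Derivation:
Op 1: a = malloc(4) -> a = 0; heap: [0-3 ALLOC][4-27 FREE]
Op 2: b = malloc(5) -> b = 4; heap: [0-3 ALLOC][4-8 ALLOC][9-27 FREE]
Op 3: b = realloc(b, 13) -> b = 4; heap: [0-3 ALLOC][4-16 ALLOC][17-27 FREE]
Op 4: c = malloc(4) -> c = 17; heap: [0-3 ALLOC][4-16 ALLOC][17-20 ALLOC][21-27 FREE]
Op 5: a = realloc(a, 11) -> NULL (a unchanged); heap: [0-3 ALLOC][4-16 ALLOC][17-20 ALLOC][21-27 FREE]
Op 6: d = malloc(6) -> d = 21; heap: [0-3 ALLOC][4-16 ALLOC][17-20 ALLOC][21-26 ALLOC][27-27 FREE]
Op 7: e = malloc(2) -> e = NULL; heap: [0-3 ALLOC][4-16 ALLOC][17-20 ALLOC][21-26 ALLOC][27-27 FREE]
Op 8: f = malloc(2) -> f = NULL; heap: [0-3 ALLOC][4-16 ALLOC][17-20 ALLOC][21-26 ALLOC][27-27 FREE]
free(d): d = 21 -> block [21-26 ALLOC]; mark free, coalesce with adjacent free neighbors -> [0-3 ALLOC][4-16 ALLOC][17-20 ALLOC][21-27 FREE]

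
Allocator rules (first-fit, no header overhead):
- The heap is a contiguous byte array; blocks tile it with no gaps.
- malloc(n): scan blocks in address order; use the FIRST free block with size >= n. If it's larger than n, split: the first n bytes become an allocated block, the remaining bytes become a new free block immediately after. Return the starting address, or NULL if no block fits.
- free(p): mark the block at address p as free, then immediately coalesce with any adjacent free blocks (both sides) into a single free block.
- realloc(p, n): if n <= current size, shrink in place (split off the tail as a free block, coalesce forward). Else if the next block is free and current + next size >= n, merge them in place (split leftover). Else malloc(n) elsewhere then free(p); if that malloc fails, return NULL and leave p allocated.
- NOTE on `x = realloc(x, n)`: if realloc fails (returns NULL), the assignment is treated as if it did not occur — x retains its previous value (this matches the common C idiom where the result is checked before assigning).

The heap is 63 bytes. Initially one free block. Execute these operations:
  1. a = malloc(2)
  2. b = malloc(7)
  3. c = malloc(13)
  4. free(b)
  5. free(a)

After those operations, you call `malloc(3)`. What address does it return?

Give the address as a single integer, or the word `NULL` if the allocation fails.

Op 1: a = malloc(2) -> a = 0; heap: [0-1 ALLOC][2-62 FREE]
Op 2: b = malloc(7) -> b = 2; heap: [0-1 ALLOC][2-8 ALLOC][9-62 FREE]
Op 3: c = malloc(13) -> c = 9; heap: [0-1 ALLOC][2-8 ALLOC][9-21 ALLOC][22-62 FREE]
Op 4: free(b) -> (freed b); heap: [0-1 ALLOC][2-8 FREE][9-21 ALLOC][22-62 FREE]
Op 5: free(a) -> (freed a); heap: [0-8 FREE][9-21 ALLOC][22-62 FREE]
malloc(3): first-fit scan over [0-8 FREE][9-21 ALLOC][22-62 FREE] -> 0

Answer: 0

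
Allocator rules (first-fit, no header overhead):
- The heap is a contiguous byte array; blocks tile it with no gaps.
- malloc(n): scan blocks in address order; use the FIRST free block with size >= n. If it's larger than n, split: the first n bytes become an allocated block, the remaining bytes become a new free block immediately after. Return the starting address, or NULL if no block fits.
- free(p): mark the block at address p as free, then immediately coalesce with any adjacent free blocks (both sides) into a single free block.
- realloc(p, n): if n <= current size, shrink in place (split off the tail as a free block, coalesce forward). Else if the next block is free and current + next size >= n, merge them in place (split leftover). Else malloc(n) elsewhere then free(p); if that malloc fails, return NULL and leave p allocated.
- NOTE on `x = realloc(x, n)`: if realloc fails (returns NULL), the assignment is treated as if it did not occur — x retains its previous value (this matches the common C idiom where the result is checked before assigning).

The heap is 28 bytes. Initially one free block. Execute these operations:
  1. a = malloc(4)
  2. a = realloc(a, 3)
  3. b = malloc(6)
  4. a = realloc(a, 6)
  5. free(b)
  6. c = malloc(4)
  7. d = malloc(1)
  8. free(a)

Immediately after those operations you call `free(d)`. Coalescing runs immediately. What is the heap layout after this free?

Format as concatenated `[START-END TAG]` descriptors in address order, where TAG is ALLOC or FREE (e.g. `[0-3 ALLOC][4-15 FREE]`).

Answer: [0-3 ALLOC][4-27 FREE]

Derivation:
Op 1: a = malloc(4) -> a = 0; heap: [0-3 ALLOC][4-27 FREE]
Op 2: a = realloc(a, 3) -> a = 0; heap: [0-2 ALLOC][3-27 FREE]
Op 3: b = malloc(6) -> b = 3; heap: [0-2 ALLOC][3-8 ALLOC][9-27 FREE]
Op 4: a = realloc(a, 6) -> a = 9; heap: [0-2 FREE][3-8 ALLOC][9-14 ALLOC][15-27 FREE]
Op 5: free(b) -> (freed b); heap: [0-8 FREE][9-14 ALLOC][15-27 FREE]
Op 6: c = malloc(4) -> c = 0; heap: [0-3 ALLOC][4-8 FREE][9-14 ALLOC][15-27 FREE]
Op 7: d = malloc(1) -> d = 4; heap: [0-3 ALLOC][4-4 ALLOC][5-8 FREE][9-14 ALLOC][15-27 FREE]
Op 8: free(a) -> (freed a); heap: [0-3 ALLOC][4-4 ALLOC][5-27 FREE]
free(d): d = 4 -> block [4-4 ALLOC]; mark free, coalesce with adjacent free neighbors -> [0-3 ALLOC][4-27 FREE]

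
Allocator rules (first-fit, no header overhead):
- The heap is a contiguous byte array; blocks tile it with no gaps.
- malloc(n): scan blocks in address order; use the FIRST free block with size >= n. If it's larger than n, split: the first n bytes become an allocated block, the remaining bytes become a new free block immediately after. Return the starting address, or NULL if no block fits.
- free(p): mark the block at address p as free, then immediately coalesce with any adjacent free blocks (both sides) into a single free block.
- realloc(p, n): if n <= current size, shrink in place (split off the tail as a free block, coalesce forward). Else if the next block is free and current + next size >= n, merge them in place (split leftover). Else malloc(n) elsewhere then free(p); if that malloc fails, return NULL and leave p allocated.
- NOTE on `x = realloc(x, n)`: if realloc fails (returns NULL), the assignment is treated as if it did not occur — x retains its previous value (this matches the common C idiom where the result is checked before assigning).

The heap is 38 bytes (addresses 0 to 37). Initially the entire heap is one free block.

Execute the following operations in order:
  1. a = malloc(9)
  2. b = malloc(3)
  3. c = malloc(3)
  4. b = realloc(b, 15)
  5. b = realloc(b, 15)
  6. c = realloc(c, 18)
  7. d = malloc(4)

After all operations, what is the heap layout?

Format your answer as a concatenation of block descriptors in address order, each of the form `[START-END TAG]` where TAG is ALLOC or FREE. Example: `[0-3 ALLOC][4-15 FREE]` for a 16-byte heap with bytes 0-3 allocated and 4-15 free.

Op 1: a = malloc(9) -> a = 0; heap: [0-8 ALLOC][9-37 FREE]
Op 2: b = malloc(3) -> b = 9; heap: [0-8 ALLOC][9-11 ALLOC][12-37 FREE]
Op 3: c = malloc(3) -> c = 12; heap: [0-8 ALLOC][9-11 ALLOC][12-14 ALLOC][15-37 FREE]
Op 4: b = realloc(b, 15) -> b = 15; heap: [0-8 ALLOC][9-11 FREE][12-14 ALLOC][15-29 ALLOC][30-37 FREE]
Op 5: b = realloc(b, 15) -> b = 15; heap: [0-8 ALLOC][9-11 FREE][12-14 ALLOC][15-29 ALLOC][30-37 FREE]
Op 6: c = realloc(c, 18) -> NULL (c unchanged); heap: [0-8 ALLOC][9-11 FREE][12-14 ALLOC][15-29 ALLOC][30-37 FREE]
Op 7: d = malloc(4) -> d = 30; heap: [0-8 ALLOC][9-11 FREE][12-14 ALLOC][15-29 ALLOC][30-33 ALLOC][34-37 FREE]

Answer: [0-8 ALLOC][9-11 FREE][12-14 ALLOC][15-29 ALLOC][30-33 ALLOC][34-37 FREE]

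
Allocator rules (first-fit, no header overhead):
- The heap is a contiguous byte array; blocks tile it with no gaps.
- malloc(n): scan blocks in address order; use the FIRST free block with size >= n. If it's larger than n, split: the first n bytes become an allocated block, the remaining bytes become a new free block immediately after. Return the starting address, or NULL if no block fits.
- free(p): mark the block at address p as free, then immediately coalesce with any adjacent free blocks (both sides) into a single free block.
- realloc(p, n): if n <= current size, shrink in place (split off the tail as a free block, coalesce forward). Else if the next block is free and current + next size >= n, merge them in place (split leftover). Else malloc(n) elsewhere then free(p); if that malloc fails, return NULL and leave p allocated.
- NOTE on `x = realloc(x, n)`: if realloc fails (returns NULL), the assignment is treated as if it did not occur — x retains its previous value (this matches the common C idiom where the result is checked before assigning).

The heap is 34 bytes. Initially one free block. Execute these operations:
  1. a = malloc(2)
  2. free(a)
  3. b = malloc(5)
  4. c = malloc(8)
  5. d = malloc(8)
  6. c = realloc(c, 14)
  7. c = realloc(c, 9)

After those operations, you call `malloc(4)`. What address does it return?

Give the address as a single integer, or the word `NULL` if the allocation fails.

Op 1: a = malloc(2) -> a = 0; heap: [0-1 ALLOC][2-33 FREE]
Op 2: free(a) -> (freed a); heap: [0-33 FREE]
Op 3: b = malloc(5) -> b = 0; heap: [0-4 ALLOC][5-33 FREE]
Op 4: c = malloc(8) -> c = 5; heap: [0-4 ALLOC][5-12 ALLOC][13-33 FREE]
Op 5: d = malloc(8) -> d = 13; heap: [0-4 ALLOC][5-12 ALLOC][13-20 ALLOC][21-33 FREE]
Op 6: c = realloc(c, 14) -> NULL (c unchanged); heap: [0-4 ALLOC][5-12 ALLOC][13-20 ALLOC][21-33 FREE]
Op 7: c = realloc(c, 9) -> c = 21; heap: [0-4 ALLOC][5-12 FREE][13-20 ALLOC][21-29 ALLOC][30-33 FREE]
malloc(4): first-fit scan over [0-4 ALLOC][5-12 FREE][13-20 ALLOC][21-29 ALLOC][30-33 FREE] -> 5

Answer: 5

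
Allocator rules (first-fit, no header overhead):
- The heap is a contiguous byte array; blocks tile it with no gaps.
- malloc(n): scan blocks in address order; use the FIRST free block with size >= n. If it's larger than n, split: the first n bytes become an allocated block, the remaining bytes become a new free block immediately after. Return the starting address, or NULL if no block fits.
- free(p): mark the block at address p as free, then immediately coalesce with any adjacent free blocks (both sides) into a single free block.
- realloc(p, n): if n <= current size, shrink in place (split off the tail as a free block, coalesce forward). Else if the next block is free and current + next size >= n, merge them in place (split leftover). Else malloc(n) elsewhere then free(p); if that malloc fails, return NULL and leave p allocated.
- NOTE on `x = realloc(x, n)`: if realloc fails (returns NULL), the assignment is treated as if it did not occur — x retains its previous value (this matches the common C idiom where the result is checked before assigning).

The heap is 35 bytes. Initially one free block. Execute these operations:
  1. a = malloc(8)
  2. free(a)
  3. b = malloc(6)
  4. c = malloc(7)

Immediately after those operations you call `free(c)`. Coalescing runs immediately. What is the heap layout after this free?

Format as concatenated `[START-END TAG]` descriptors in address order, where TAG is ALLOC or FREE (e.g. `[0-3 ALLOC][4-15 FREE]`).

Answer: [0-5 ALLOC][6-34 FREE]

Derivation:
Op 1: a = malloc(8) -> a = 0; heap: [0-7 ALLOC][8-34 FREE]
Op 2: free(a) -> (freed a); heap: [0-34 FREE]
Op 3: b = malloc(6) -> b = 0; heap: [0-5 ALLOC][6-34 FREE]
Op 4: c = malloc(7) -> c = 6; heap: [0-5 ALLOC][6-12 ALLOC][13-34 FREE]
free(c): c = 6 -> block [6-12 ALLOC]; mark free, coalesce with adjacent free neighbors -> [0-5 ALLOC][6-34 FREE]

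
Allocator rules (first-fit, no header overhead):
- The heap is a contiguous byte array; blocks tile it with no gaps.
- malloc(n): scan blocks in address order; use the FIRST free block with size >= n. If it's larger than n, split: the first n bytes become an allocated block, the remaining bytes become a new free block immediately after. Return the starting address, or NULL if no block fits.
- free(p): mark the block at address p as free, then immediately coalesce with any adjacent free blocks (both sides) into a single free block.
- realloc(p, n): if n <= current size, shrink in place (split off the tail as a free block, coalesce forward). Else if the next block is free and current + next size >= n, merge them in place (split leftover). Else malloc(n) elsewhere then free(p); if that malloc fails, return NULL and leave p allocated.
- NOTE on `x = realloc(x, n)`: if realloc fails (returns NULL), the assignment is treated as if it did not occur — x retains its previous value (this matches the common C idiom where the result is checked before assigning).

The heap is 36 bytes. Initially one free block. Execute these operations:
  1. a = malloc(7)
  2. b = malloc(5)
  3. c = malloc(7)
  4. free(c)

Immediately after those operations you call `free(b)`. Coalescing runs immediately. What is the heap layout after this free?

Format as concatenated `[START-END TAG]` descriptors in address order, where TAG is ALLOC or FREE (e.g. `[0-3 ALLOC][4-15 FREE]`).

Op 1: a = malloc(7) -> a = 0; heap: [0-6 ALLOC][7-35 FREE]
Op 2: b = malloc(5) -> b = 7; heap: [0-6 ALLOC][7-11 ALLOC][12-35 FREE]
Op 3: c = malloc(7) -> c = 12; heap: [0-6 ALLOC][7-11 ALLOC][12-18 ALLOC][19-35 FREE]
Op 4: free(c) -> (freed c); heap: [0-6 ALLOC][7-11 ALLOC][12-35 FREE]
free(b): b = 7 -> block [7-11 ALLOC]; mark free, coalesce with adjacent free neighbors -> [0-6 ALLOC][7-35 FREE]

Answer: [0-6 ALLOC][7-35 FREE]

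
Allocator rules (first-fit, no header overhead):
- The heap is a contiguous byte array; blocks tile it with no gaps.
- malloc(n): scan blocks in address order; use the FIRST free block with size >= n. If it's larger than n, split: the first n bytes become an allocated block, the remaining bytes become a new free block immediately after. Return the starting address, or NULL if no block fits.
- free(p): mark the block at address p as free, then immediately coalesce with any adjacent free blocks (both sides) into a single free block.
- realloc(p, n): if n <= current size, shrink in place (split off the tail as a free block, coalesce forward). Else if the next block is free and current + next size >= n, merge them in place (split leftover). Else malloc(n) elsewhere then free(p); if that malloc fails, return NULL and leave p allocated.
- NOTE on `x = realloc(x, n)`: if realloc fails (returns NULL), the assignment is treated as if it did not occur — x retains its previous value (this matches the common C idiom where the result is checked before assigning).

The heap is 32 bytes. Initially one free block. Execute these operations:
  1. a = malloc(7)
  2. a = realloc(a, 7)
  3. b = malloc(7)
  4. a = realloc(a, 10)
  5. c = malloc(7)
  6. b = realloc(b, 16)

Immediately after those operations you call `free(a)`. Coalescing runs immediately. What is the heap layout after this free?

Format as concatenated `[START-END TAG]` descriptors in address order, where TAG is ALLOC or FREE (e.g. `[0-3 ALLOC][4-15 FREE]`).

Op 1: a = malloc(7) -> a = 0; heap: [0-6 ALLOC][7-31 FREE]
Op 2: a = realloc(a, 7) -> a = 0; heap: [0-6 ALLOC][7-31 FREE]
Op 3: b = malloc(7) -> b = 7; heap: [0-6 ALLOC][7-13 ALLOC][14-31 FREE]
Op 4: a = realloc(a, 10) -> a = 14; heap: [0-6 FREE][7-13 ALLOC][14-23 ALLOC][24-31 FREE]
Op 5: c = malloc(7) -> c = 0; heap: [0-6 ALLOC][7-13 ALLOC][14-23 ALLOC][24-31 FREE]
Op 6: b = realloc(b, 16) -> NULL (b unchanged); heap: [0-6 ALLOC][7-13 ALLOC][14-23 ALLOC][24-31 FREE]
free(a): a = 14 -> block [14-23 ALLOC]; mark free, coalesce with adjacent free neighbors -> [0-6 ALLOC][7-13 ALLOC][14-31 FREE]

Answer: [0-6 ALLOC][7-13 ALLOC][14-31 FREE]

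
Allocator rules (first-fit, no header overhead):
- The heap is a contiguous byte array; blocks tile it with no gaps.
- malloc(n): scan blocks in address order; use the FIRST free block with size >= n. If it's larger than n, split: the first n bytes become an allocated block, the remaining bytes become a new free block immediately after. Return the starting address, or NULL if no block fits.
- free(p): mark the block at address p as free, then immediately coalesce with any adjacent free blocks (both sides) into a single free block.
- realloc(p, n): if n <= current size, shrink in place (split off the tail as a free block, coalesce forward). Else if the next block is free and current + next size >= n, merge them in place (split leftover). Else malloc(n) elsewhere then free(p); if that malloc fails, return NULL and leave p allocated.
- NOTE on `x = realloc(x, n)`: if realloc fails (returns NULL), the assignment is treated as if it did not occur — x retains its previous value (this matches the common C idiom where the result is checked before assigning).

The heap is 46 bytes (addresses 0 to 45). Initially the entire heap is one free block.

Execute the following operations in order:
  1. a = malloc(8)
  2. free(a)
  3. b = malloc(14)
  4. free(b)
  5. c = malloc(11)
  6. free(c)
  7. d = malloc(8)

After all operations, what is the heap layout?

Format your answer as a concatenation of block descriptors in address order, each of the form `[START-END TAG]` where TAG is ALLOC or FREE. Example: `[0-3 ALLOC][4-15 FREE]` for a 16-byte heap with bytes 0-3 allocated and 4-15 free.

Op 1: a = malloc(8) -> a = 0; heap: [0-7 ALLOC][8-45 FREE]
Op 2: free(a) -> (freed a); heap: [0-45 FREE]
Op 3: b = malloc(14) -> b = 0; heap: [0-13 ALLOC][14-45 FREE]
Op 4: free(b) -> (freed b); heap: [0-45 FREE]
Op 5: c = malloc(11) -> c = 0; heap: [0-10 ALLOC][11-45 FREE]
Op 6: free(c) -> (freed c); heap: [0-45 FREE]
Op 7: d = malloc(8) -> d = 0; heap: [0-7 ALLOC][8-45 FREE]

Answer: [0-7 ALLOC][8-45 FREE]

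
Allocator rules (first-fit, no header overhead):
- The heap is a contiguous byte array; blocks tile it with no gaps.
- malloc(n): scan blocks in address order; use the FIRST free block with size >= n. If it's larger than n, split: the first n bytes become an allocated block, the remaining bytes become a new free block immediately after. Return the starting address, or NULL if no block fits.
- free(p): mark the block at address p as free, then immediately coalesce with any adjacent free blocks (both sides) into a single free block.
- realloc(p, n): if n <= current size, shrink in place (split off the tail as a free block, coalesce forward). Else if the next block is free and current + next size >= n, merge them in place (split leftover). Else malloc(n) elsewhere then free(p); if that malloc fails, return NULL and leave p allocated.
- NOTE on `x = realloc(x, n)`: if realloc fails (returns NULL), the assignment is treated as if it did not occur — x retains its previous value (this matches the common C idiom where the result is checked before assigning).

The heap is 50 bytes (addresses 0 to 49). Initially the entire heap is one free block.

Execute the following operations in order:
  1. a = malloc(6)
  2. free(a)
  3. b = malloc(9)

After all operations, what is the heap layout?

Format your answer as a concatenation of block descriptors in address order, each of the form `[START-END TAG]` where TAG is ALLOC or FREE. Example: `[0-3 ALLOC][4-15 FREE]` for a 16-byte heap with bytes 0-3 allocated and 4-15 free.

Op 1: a = malloc(6) -> a = 0; heap: [0-5 ALLOC][6-49 FREE]
Op 2: free(a) -> (freed a); heap: [0-49 FREE]
Op 3: b = malloc(9) -> b = 0; heap: [0-8 ALLOC][9-49 FREE]

Answer: [0-8 ALLOC][9-49 FREE]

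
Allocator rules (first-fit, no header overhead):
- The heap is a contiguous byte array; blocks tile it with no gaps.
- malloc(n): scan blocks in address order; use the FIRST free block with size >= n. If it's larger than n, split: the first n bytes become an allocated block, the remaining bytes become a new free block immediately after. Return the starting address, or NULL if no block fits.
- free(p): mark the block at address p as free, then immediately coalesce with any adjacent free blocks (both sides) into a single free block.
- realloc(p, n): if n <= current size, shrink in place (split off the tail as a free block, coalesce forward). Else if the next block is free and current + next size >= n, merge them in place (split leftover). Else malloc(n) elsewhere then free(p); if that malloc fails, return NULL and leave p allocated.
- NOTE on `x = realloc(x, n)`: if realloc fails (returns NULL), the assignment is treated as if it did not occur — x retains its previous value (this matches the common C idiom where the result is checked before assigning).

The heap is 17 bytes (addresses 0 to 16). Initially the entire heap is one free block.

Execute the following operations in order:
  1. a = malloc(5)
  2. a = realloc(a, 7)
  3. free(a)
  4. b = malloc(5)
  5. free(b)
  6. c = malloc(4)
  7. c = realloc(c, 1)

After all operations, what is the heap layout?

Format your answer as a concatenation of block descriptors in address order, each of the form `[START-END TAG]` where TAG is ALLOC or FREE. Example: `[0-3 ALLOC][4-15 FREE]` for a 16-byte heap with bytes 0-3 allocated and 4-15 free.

Op 1: a = malloc(5) -> a = 0; heap: [0-4 ALLOC][5-16 FREE]
Op 2: a = realloc(a, 7) -> a = 0; heap: [0-6 ALLOC][7-16 FREE]
Op 3: free(a) -> (freed a); heap: [0-16 FREE]
Op 4: b = malloc(5) -> b = 0; heap: [0-4 ALLOC][5-16 FREE]
Op 5: free(b) -> (freed b); heap: [0-16 FREE]
Op 6: c = malloc(4) -> c = 0; heap: [0-3 ALLOC][4-16 FREE]
Op 7: c = realloc(c, 1) -> c = 0; heap: [0-0 ALLOC][1-16 FREE]

Answer: [0-0 ALLOC][1-16 FREE]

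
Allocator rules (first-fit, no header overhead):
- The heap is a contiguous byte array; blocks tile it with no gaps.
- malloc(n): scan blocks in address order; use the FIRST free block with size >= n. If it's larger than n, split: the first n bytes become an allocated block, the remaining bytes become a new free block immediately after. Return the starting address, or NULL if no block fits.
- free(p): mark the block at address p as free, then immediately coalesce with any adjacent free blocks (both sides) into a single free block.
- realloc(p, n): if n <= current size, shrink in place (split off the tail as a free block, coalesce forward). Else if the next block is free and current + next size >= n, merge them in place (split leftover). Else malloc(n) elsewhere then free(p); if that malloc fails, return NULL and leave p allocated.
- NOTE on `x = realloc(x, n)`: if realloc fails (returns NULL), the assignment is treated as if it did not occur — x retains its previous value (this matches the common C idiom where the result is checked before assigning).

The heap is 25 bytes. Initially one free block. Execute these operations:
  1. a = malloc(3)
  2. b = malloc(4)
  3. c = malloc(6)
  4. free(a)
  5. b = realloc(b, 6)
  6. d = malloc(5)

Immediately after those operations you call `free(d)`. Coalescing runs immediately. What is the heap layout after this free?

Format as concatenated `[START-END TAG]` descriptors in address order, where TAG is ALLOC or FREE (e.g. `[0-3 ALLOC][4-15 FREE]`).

Answer: [0-6 FREE][7-12 ALLOC][13-18 ALLOC][19-24 FREE]

Derivation:
Op 1: a = malloc(3) -> a = 0; heap: [0-2 ALLOC][3-24 FREE]
Op 2: b = malloc(4) -> b = 3; heap: [0-2 ALLOC][3-6 ALLOC][7-24 FREE]
Op 3: c = malloc(6) -> c = 7; heap: [0-2 ALLOC][3-6 ALLOC][7-12 ALLOC][13-24 FREE]
Op 4: free(a) -> (freed a); heap: [0-2 FREE][3-6 ALLOC][7-12 ALLOC][13-24 FREE]
Op 5: b = realloc(b, 6) -> b = 13; heap: [0-6 FREE][7-12 ALLOC][13-18 ALLOC][19-24 FREE]
Op 6: d = malloc(5) -> d = 0; heap: [0-4 ALLOC][5-6 FREE][7-12 ALLOC][13-18 ALLOC][19-24 FREE]
free(d): d = 0 -> block [0-4 ALLOC]; mark free, coalesce with adjacent free neighbors -> [0-6 FREE][7-12 ALLOC][13-18 ALLOC][19-24 FREE]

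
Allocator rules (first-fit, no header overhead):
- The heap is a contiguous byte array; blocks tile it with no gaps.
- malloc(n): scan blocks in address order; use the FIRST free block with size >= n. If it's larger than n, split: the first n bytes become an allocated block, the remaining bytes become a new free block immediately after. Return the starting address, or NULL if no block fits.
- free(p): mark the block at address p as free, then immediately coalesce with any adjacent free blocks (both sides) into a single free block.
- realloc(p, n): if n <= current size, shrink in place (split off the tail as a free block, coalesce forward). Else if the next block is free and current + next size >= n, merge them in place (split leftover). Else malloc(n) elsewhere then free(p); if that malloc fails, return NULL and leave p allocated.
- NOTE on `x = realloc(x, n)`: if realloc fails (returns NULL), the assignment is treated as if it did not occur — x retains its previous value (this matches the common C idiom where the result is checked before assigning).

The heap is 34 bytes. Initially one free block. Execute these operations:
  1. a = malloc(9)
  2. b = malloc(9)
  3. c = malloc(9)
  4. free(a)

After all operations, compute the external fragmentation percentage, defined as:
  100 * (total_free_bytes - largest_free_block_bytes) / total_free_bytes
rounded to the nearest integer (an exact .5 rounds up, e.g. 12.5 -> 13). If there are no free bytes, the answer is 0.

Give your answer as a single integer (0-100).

Answer: 44

Derivation:
Op 1: a = malloc(9) -> a = 0; heap: [0-8 ALLOC][9-33 FREE]
Op 2: b = malloc(9) -> b = 9; heap: [0-8 ALLOC][9-17 ALLOC][18-33 FREE]
Op 3: c = malloc(9) -> c = 18; heap: [0-8 ALLOC][9-17 ALLOC][18-26 ALLOC][27-33 FREE]
Op 4: free(a) -> (freed a); heap: [0-8 FREE][9-17 ALLOC][18-26 ALLOC][27-33 FREE]
Free blocks: [9 7] total_free=16 largest=9 -> 100*(16-9)/16 = 700/16 = 43.75 -> rounds to 44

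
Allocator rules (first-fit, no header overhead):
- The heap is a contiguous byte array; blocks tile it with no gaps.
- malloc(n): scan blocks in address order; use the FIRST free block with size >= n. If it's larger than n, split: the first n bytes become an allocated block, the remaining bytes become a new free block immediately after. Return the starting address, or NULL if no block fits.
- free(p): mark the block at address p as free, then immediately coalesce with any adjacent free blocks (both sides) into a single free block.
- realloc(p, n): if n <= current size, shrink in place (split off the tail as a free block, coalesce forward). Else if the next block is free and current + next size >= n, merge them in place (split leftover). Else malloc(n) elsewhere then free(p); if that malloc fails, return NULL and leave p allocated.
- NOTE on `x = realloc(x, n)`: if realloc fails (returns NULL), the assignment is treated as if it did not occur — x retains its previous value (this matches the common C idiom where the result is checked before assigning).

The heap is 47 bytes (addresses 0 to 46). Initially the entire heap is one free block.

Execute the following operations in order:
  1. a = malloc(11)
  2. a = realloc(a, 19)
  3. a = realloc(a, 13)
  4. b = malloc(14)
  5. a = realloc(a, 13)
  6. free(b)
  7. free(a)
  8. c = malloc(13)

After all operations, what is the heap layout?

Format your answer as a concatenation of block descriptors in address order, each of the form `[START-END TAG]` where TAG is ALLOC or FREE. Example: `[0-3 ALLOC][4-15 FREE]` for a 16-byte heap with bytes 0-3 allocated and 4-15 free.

Answer: [0-12 ALLOC][13-46 FREE]

Derivation:
Op 1: a = malloc(11) -> a = 0; heap: [0-10 ALLOC][11-46 FREE]
Op 2: a = realloc(a, 19) -> a = 0; heap: [0-18 ALLOC][19-46 FREE]
Op 3: a = realloc(a, 13) -> a = 0; heap: [0-12 ALLOC][13-46 FREE]
Op 4: b = malloc(14) -> b = 13; heap: [0-12 ALLOC][13-26 ALLOC][27-46 FREE]
Op 5: a = realloc(a, 13) -> a = 0; heap: [0-12 ALLOC][13-26 ALLOC][27-46 FREE]
Op 6: free(b) -> (freed b); heap: [0-12 ALLOC][13-46 FREE]
Op 7: free(a) -> (freed a); heap: [0-46 FREE]
Op 8: c = malloc(13) -> c = 0; heap: [0-12 ALLOC][13-46 FREE]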